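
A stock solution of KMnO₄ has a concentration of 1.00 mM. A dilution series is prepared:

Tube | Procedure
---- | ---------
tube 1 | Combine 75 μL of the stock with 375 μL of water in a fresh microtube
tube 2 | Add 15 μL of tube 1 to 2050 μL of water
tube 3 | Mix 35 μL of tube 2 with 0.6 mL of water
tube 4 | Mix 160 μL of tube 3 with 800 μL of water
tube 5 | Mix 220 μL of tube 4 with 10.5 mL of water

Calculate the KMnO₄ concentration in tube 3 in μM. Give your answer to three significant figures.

Step 1: 75 μL + 375 μL = 450 μL total → factor 450/75 = 6
Step 2: 15 μL + 2050 μL = 2065 μL total → factor 2065/15 = 137.67
Step 3: 35 μL + 0.6 mL = 635 μL total → factor 635/35 = 18.143
Dilution factor through tube 3 = 6 × 137.67 × 18.143 = 14986
[tube 3] = 1.00 mM / 14986 = 6.673 × 10^-5 mM = 0.0667 μM

0.0667 μM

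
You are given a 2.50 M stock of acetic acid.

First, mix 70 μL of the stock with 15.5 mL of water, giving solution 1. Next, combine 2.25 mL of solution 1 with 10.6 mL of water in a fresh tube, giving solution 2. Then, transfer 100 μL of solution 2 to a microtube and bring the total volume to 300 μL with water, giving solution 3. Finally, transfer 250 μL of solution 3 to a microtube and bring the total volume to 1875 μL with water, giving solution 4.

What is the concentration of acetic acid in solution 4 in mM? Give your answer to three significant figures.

0.0875 mM

Step 1: 70 μL + 15.5 mL = 15570 μL total → factor 15570/70 = 222.43
Step 2: 2.25 mL + 10.6 mL = 12.85 mL total → factor 12.85/2.25 = 5.7111
Step 3: 100 μL brought to 300 μL → factor 300/100 = 3
Step 4: 250 μL brought to 1875 μL → factor 1875/250 = 7.5
Overall dilution factor = 222.43 × 5.7111 × 3 × 7.5 = 28582
Final = 2.50 M / 28582 = 8.747 × 10^-5 M = 0.0875 mM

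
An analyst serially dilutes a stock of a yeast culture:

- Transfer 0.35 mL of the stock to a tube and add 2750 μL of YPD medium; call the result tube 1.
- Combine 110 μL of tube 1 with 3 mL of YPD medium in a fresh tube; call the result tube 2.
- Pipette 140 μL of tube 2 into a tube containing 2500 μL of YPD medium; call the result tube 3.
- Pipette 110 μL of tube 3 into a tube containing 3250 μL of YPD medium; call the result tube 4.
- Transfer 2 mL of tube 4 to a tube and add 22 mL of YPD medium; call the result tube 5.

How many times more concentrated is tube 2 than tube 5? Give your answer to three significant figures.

6.91 × 10^3

Step 1: 0.35 mL + 2750 μL = 3.1 mL total → factor 3.1/0.35 = 8.8571
Step 2: 110 μL + 3 mL = 3110 μL total → factor 3110/110 = 28.273
Step 3: 140 μL + 2500 μL = 2640 μL total → factor 2640/140 = 18.857
Step 4: 110 μL + 3250 μL = 3360 μL total → factor 3360/110 = 30.545
Step 5: 2 mL + 22 mL = 24 mL total → factor 24/2 = 12
Dilution factor to tube 2 = 250.42; to tube 5 = 1.7309 × 10^6
[tube 2]/[tube 5] = (factor to tube 5)/(factor to tube 2) = 1.7309 × 10^6/250.42 = 6.91 × 10^3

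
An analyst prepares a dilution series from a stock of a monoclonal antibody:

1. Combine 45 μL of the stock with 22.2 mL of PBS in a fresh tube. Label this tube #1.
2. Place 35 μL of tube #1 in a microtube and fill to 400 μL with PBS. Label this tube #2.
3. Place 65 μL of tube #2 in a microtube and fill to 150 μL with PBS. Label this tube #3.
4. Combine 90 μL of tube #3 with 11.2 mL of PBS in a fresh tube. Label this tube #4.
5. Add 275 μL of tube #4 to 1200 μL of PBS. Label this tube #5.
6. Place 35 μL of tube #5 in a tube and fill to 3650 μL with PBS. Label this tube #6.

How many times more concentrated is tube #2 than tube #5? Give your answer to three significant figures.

Step 1: 45 μL + 22.2 mL = 22245 μL total → factor 22245/45 = 494.33
Step 2: 35 μL brought to 400 μL → factor 400/35 = 11.429
Step 3: 65 μL brought to 150 μL → factor 150/65 = 2.3077
Step 4: 90 μL + 11.2 mL = 11290 μL total → factor 11290/90 = 125.44
Step 5: 275 μL + 1200 μL = 1475 μL total → factor 1475/275 = 5.3636
Dilution factor to tube #2 = 5649.5; to tube #5 = 8.772 × 10^6
[tube #2]/[tube #5] = (factor to tube #5)/(factor to tube #2) = 8.772 × 10^6/5649.5 = 1.55 × 10^3

1.55 × 10^3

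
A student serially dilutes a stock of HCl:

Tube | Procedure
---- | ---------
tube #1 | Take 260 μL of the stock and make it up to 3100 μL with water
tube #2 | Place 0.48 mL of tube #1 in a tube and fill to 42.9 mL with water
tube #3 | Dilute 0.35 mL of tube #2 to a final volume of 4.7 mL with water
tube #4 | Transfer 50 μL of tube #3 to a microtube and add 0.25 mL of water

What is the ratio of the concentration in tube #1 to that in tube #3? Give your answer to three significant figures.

Step 1: 260 μL brought to 3100 μL → factor 3100/260 = 11.923
Step 2: 0.48 mL brought to 42.9 mL → factor 42.9/0.48 = 89.375
Step 3: 0.35 mL brought to 4.7 mL → factor 4.7/0.35 = 13.429
Dilution factor to tube #1 = 11.923; to tube #3 = 14310
[tube #1]/[tube #3] = (factor to tube #3)/(factor to tube #1) = 14310/11.923 = 1.20 × 10^3

1.20 × 10^3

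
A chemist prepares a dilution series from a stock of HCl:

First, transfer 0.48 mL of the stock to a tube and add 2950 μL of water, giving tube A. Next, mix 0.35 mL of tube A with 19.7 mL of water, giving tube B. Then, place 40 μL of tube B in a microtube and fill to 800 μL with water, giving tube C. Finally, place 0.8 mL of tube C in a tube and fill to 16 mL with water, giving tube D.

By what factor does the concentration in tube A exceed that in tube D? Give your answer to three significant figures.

Step 1: 0.48 mL + 2950 μL = 3.43 mL total → factor 3.43/0.48 = 7.1458
Step 2: 0.35 mL + 19.7 mL = 20.05 mL total → factor 20.05/0.35 = 57.286
Step 3: 40 μL brought to 800 μL → factor 800/40 = 20
Step 4: 0.8 mL brought to 16 mL → factor 16/0.8 = 20
Dilution factor to tube A = 7.1458; to tube D = 1.6374 × 10^5
[tube A]/[tube D] = (factor to tube D)/(factor to tube A) = 1.6374 × 10^5/7.1458 = 2.29 × 10^4

2.29 × 10^4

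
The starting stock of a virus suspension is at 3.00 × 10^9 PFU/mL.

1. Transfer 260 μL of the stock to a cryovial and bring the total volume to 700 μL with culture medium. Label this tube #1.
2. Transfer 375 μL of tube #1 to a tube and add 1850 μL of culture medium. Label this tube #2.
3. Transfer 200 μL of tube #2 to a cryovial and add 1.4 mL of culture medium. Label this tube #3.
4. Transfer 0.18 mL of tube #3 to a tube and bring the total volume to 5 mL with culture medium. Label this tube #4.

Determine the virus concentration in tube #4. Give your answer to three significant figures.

8.45 × 10^5 PFU/mL

Step 1: 260 μL brought to 700 μL → factor 700/260 = 2.6923
Step 2: 375 μL + 1850 μL = 2225 μL total → factor 2225/375 = 5.9333
Step 3: 200 μL + 1.4 mL = 1600 μL total → factor 1600/200 = 8
Step 4: 0.18 mL brought to 5 mL → factor 5/0.18 = 27.778
Overall dilution factor = 2.6923 × 5.9333 × 8 × 27.778 = 3549.9
Final = 3.00 × 10^9 PFU/mL / 3549.9 = 8.45 × 10^5 PFU/mL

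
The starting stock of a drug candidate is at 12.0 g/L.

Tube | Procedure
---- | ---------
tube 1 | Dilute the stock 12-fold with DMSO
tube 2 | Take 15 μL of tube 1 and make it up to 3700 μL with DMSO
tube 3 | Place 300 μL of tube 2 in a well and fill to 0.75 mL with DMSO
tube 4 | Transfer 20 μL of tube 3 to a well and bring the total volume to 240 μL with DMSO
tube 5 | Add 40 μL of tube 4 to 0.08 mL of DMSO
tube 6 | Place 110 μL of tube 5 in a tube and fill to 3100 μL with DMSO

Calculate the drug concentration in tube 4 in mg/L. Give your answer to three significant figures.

0.135 mg/L

Step 1: 12-fold → factor 12
Step 2: 15 μL brought to 3700 μL → factor 3700/15 = 246.67
Step 3: 300 μL brought to 0.75 mL → factor 750/300 = 2.5
Step 4: 20 μL brought to 240 μL → factor 240/20 = 12
Dilution factor through tube 4 = 12 × 246.67 × 2.5 × 12 = 88800
[tube 4] = 12.0 g/L / 88800 = 0.0001351 g/L = 0.135 mg/L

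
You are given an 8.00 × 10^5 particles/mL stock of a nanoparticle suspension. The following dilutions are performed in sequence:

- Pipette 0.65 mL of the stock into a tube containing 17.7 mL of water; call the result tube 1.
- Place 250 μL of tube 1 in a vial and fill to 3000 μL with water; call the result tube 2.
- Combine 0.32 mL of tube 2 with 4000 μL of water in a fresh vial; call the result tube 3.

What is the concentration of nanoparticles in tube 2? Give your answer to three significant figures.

Step 1: 0.65 mL + 17.7 mL = 18.35 mL total → factor 18.35/0.65 = 28.231
Step 2: 250 μL brought to 3000 μL → factor 3000/250 = 12
Dilution factor through tube 2 = 28.231 × 12 = 338.77
[tube 2] = 8.00 × 10^5 particles/mL / 338.77 = 2.36 × 10^3 particles/mL

2.36 × 10^3 particles/mL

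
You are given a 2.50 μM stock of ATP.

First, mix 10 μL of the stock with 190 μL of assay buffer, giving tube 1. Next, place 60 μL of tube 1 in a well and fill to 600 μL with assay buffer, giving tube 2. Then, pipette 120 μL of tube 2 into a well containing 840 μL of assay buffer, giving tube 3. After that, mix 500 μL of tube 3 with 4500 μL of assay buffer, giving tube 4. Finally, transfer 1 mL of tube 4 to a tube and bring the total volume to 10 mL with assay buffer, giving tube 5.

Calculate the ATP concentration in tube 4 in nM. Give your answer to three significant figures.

Step 1: 10 μL + 190 μL = 200 μL total → factor 200/10 = 20
Step 2: 60 μL brought to 600 μL → factor 600/60 = 10
Step 3: 120 μL + 840 μL = 960 μL total → factor 960/120 = 8
Step 4: 500 μL + 4500 μL = 5000 μL total → factor 5000/500 = 10
Dilution factor through tube 4 = 20 × 10 × 8 × 10 = 16000
[tube 4] = 2.50 μM / 16000 = 0.0001563 μM = 0.156 nM

0.156 nM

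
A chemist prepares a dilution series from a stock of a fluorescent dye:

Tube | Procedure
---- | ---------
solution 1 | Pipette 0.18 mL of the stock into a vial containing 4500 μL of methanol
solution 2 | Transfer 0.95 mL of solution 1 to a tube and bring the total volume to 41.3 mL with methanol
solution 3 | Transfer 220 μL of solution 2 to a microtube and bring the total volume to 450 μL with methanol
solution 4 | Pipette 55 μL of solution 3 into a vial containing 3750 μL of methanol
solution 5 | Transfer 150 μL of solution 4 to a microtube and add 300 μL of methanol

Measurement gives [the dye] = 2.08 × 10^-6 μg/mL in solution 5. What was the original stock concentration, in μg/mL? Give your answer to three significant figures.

Step 1: 0.18 mL + 4500 μL = 4.68 mL total → factor 4.68/0.18 = 26
Step 2: 0.95 mL brought to 41.3 mL → factor 41.3/0.95 = 43.474
Step 3: 220 μL brought to 450 μL → factor 450/220 = 2.0455
Step 4: 55 μL + 3750 μL = 3805 μL total → factor 3805/55 = 69.182
Step 5: 150 μL + 300 μL = 450 μL total → factor 450/150 = 3
Overall dilution factor = 26 × 43.474 × 2.0455 × 69.182 × 3 = 4.7985 × 10^5
Stock = 2.08 × 10^-6 μg/mL × 4.7985 × 10^5 = 0.998 μg/mL

0.998 μg/mL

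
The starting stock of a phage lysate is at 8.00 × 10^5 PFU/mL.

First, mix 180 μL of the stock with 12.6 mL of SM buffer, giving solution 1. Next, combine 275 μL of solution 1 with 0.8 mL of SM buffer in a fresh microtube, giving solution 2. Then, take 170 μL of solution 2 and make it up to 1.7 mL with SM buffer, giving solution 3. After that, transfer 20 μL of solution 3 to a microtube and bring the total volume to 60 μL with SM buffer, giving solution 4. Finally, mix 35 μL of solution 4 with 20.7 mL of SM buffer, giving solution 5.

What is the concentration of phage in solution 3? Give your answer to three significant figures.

Step 1: 180 μL + 12.6 mL = 12780 μL total → factor 12780/180 = 71
Step 2: 275 μL + 0.8 mL = 1075 μL total → factor 1075/275 = 3.9091
Step 3: 170 μL brought to 1.7 mL → factor 1700/170 = 10
Dilution factor through solution 3 = 71 × 3.9091 × 10 = 2775.5
[solution 3] = 8.00 × 10^5 PFU/mL / 2775.5 = 288 PFU/mL

288 PFU/mL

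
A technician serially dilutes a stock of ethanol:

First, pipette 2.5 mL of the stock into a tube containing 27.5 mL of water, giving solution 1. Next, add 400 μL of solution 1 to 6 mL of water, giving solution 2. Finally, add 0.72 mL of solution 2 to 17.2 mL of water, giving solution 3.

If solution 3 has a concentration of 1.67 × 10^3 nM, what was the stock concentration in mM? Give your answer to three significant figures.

Step 1: 2.5 mL + 27.5 mL = 30 mL total → factor 30/2.5 = 12
Step 2: 400 μL + 6 mL = 6400 μL total → factor 6400/400 = 16
Step 3: 0.72 mL + 17.2 mL = 17.92 mL total → factor 17.92/0.72 = 24.889
Overall dilution factor = 12 × 16 × 24.889 = 4778.7
Stock = 1.67 × 10^3 nM × 4778.7 = 7.980 × 10^6 nM = 7.98 mM

7.98 mM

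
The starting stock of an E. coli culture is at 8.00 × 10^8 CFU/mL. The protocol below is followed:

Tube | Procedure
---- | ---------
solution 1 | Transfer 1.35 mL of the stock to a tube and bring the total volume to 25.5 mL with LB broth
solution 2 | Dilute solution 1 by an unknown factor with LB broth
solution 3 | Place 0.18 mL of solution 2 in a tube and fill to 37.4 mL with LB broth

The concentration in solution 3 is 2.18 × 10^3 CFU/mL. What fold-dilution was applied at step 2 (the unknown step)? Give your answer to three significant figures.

93.5-fold

Step 1: 1.35 mL brought to 25.5 mL → factor 25.5/1.35 = 18.889
Step 2: unknown factor x
Step 3: 0.18 mL brought to 37.4 mL → factor 37.4/0.18 = 207.78
Product of known-step factors = 3924.7
Overall factor = 8.00 × 10^8 CFU/mL / (2.18 × 10^3 CFU/mL) = 3.6697 × 10^5
x = 3.6697 × 10^5 / 3924.7 = 93.5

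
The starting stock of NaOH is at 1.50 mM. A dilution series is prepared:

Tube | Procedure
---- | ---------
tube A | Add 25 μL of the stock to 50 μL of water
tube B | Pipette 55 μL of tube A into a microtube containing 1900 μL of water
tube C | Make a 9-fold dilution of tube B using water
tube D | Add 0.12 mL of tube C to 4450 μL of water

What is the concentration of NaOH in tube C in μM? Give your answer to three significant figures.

Step 1: 25 μL + 50 μL = 75 μL total → factor 75/25 = 3
Step 2: 55 μL + 1900 μL = 1955 μL total → factor 1955/55 = 35.545
Step 3: 9-fold → factor 9
Dilution factor through tube C = 3 × 35.545 × 9 = 959.73
[tube C] = 1.50 mM / 959.73 = 0.001563 mM = 1.56 μM

1.56 μM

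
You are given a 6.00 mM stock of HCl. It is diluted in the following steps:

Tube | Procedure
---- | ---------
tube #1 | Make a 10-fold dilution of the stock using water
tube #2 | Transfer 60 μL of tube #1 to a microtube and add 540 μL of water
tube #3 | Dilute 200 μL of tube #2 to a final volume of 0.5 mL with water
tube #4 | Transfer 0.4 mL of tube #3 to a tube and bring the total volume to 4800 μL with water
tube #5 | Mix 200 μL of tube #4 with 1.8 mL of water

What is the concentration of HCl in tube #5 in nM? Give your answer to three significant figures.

200 nM

Step 1: 10-fold → factor 10
Step 2: 60 μL + 540 μL = 600 μL total → factor 600/60 = 10
Step 3: 200 μL brought to 0.5 mL → factor 500/200 = 2.5
Step 4: 0.4 mL brought to 4800 μL → factor 4.8/0.4 = 12
Step 5: 200 μL + 1.8 mL = 2000 μL total → factor 2000/200 = 10
Overall dilution factor = 10 × 10 × 2.5 × 12 × 10 = 30000
Final = 6.00 mM / 30000 = 0.0002000 mM = 200 nM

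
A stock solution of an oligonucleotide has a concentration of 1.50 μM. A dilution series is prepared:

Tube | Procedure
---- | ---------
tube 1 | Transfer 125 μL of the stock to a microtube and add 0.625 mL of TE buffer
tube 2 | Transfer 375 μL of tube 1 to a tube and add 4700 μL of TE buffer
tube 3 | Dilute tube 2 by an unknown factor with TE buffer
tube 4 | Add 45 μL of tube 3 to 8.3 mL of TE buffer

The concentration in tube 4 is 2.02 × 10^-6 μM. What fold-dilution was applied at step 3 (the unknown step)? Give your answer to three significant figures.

49.3-fold

Step 1: 125 μL + 0.625 mL = 750 μL total → factor 750/125 = 6
Step 2: 375 μL + 4700 μL = 5075 μL total → factor 5075/375 = 13.533
Step 3: unknown factor x
Step 4: 45 μL + 8.3 mL = 8345 μL total → factor 8345/45 = 185.44
Product of known-step factors = 15058
Overall factor = 1.50 μM / (2.02 × 10^-6 μM) = 7.4257 × 10^5
x = 7.4257 × 10^5 / 15058 = 49.3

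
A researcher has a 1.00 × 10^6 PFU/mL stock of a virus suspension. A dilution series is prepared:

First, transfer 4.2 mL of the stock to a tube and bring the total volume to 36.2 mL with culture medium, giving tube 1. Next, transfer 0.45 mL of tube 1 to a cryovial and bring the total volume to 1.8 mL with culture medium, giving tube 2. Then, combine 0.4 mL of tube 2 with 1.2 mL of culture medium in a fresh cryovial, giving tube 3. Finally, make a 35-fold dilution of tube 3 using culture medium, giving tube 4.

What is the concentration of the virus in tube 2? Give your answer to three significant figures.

Step 1: 4.2 mL brought to 36.2 mL → factor 36.2/4.2 = 8.619
Step 2: 0.45 mL brought to 1.8 mL → factor 1.8/0.45 = 4
Dilution factor through tube 2 = 8.619 × 4 = 34.476
[tube 2] = 1.00 × 10^6 PFU/mL / 34.476 = 2.90 × 10^4 PFU/mL

2.90 × 10^4 PFU/mL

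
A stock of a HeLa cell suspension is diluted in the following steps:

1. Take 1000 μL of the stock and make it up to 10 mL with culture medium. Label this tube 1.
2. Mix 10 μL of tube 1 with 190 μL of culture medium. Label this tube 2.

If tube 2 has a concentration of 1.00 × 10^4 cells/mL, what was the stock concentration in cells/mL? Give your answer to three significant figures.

Step 1: 1000 μL brought to 10 mL → factor 10000/1000 = 10
Step 2: 10 μL + 190 μL = 200 μL total → factor 200/10 = 20
Overall dilution factor = 10 × 20 = 200
Stock = 1.00 × 10^4 cells/mL × 200 = 2.00 × 10^6 cells/mL

2.00 × 10^6 cells/mL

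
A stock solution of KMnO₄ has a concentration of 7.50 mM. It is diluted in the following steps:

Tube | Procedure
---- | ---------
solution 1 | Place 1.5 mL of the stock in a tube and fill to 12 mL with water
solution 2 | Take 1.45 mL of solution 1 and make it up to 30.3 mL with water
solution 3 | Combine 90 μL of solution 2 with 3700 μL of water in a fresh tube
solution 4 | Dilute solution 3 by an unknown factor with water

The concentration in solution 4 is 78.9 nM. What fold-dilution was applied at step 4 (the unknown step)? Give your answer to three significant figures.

Step 1: 1.5 mL brought to 12 mL → factor 12/1.5 = 8
Step 2: 1.45 mL brought to 30.3 mL → factor 30.3/1.45 = 20.897
Step 3: 90 μL + 3700 μL = 3790 μL total → factor 3790/90 = 42.111
Step 4: unknown factor x
Product of known-step factors = 7039.8
Overall factor = 7.50 mM / (78.9 nM) = 95057
x = 95057 / 7039.8 = 13.5

13.5-fold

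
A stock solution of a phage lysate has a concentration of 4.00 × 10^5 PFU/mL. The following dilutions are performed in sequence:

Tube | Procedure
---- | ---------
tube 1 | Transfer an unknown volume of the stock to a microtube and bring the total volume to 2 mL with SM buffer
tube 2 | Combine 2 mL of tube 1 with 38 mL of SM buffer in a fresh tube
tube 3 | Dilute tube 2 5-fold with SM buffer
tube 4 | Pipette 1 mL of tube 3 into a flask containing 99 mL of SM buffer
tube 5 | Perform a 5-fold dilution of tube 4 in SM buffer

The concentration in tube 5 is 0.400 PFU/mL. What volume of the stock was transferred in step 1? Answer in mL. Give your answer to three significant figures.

0.100 mL

Step 1: v brought to 2 mL → factor = 2 mL/v
Step 2: 2 mL + 38 mL = 40 mL total → factor 40/2 = 20
Step 3: 5-fold → factor 5
Step 4: 1 mL + 99 mL = 100 mL total → factor 100/1 = 100
Step 5: 5-fold → factor 5
Product of known-step factors = 50000
Overall factor = 4.00 × 10^5 PFU/mL / (0.400 PFU/mL) = 1 × 10^6
Step-1 factor = 1 × 10^6 / 50000 = 20
v = 2 mL / 20 = 0.100 mL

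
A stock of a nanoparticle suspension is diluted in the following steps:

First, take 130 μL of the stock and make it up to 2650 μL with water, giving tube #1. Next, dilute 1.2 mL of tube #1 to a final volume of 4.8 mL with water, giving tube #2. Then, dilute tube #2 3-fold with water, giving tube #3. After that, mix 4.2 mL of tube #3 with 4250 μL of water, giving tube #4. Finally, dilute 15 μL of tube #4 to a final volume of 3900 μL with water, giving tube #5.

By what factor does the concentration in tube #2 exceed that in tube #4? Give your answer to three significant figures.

Step 1: 130 μL brought to 2650 μL → factor 2650/130 = 20.385
Step 2: 1.2 mL brought to 4.8 mL → factor 4.8/1.2 = 4
Step 3: 3-fold → factor 3
Step 4: 4.2 mL + 4250 μL = 8.45 mL total → factor 8.45/4.2 = 2.0119
Dilution factor to tube #2 = 81.538; to tube #4 = 492.14
[tube #2]/[tube #4] = (factor to tube #4)/(factor to tube #2) = 492.14/81.538 = 6.04

6.04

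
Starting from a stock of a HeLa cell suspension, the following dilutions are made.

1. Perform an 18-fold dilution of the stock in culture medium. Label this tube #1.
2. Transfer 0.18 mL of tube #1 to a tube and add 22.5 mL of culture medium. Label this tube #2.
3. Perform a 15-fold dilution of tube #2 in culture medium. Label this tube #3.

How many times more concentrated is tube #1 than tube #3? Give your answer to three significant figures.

Step 1: 18-fold → factor 18
Step 2: 0.18 mL + 22.5 mL = 22.68 mL total → factor 22.68/0.18 = 126
Step 3: 15-fold → factor 15
Dilution factor to tube #1 = 18; to tube #3 = 34020
[tube #1]/[tube #3] = (factor to tube #3)/(factor to tube #1) = 34020/18 = 1.89 × 10^3

1.89 × 10^3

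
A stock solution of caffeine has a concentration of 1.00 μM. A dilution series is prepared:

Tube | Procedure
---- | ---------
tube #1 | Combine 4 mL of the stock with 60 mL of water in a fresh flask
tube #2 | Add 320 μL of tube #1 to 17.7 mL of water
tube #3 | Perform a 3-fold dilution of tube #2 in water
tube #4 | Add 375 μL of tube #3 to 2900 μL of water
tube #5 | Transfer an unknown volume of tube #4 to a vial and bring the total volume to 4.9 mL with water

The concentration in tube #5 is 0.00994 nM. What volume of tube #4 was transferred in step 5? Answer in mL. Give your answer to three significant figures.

1.15 mL

Step 1: 4 mL + 60 mL = 64 mL total → factor 64/4 = 16
Step 2: 320 μL + 17.7 mL = 18020 μL total → factor 18020/320 = 56.312
Step 3: 3-fold → factor 3
Step 4: 375 μL + 2900 μL = 3275 μL total → factor 3275/375 = 8.7333
Step 5: v brought to 4.9 mL → factor = 4.9 mL/v
Product of known-step factors = 23606
Overall factor = 1.00 μM / (0.00994 nM) = 1.006 × 10^5
Step-5 factor = 1.006 × 10^5 / 23606 = 4.2617
v = 4.9 mL / 4.2617 = 1.15 mL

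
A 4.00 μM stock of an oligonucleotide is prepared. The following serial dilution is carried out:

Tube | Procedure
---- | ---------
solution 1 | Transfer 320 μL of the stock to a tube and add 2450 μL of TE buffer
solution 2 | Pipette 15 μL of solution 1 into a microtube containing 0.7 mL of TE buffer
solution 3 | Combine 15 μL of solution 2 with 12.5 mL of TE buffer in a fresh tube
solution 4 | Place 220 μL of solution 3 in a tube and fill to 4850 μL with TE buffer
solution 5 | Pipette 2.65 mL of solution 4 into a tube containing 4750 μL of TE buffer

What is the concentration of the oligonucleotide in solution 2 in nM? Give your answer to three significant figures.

Step 1: 320 μL + 2450 μL = 2770 μL total → factor 2770/320 = 8.6562
Step 2: 15 μL + 0.7 mL = 715 μL total → factor 715/15 = 47.667
Dilution factor through solution 2 = 8.6562 × 47.667 = 412.61
[solution 2] = 4.00 μM / 412.61 = 0.009694 μM = 9.69 nM

9.69 nM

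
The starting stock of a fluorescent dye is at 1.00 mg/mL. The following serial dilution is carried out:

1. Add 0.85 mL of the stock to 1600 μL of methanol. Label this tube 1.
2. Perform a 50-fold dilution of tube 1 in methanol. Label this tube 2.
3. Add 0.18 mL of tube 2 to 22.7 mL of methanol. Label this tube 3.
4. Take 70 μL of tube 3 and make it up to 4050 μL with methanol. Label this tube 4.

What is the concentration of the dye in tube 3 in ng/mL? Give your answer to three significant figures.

Step 1: 0.85 mL + 1600 μL = 2.45 mL total → factor 2.45/0.85 = 2.8824
Step 2: 50-fold → factor 50
Step 3: 0.18 mL + 22.7 mL = 22.88 mL total → factor 22.88/0.18 = 127.11
Dilution factor through tube 3 = 2.8824 × 50 × 127.11 = 18319
[tube 3] = 1.00 mg/mL / 18319 = 5.459 × 10^-5 mg/mL = 54.6 ng/mL

54.6 ng/mL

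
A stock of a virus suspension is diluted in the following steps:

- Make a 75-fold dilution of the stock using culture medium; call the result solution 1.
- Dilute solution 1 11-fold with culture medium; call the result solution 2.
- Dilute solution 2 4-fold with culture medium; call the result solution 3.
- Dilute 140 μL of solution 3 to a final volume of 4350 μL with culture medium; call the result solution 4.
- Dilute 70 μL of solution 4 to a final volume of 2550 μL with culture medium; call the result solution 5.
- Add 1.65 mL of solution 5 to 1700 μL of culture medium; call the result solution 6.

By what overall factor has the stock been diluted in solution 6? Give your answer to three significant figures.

7.58 × 10^6

Step 1: 75-fold → factor 75
Step 2: 11-fold → factor 11
Step 3: 4-fold → factor 4
Step 4: 140 μL brought to 4350 μL → factor 4350/140 = 31.071
Step 5: 70 μL brought to 2550 μL → factor 2550/70 = 36.429
Step 6: 1.65 mL + 1700 μL = 3.35 mL total → factor 3.35/1.65 = 2.0303
Overall dilution factor = 75 × 11 × 4 × 31.071 × 36.429 × 2.0303 = 7.5836 × 10^6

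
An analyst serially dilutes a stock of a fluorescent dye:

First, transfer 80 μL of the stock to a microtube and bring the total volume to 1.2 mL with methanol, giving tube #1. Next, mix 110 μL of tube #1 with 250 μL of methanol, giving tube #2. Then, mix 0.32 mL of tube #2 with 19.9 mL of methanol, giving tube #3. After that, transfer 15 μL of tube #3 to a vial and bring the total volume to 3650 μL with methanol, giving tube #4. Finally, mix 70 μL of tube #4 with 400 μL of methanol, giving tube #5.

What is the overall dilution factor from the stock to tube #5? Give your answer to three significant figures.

5.07 × 10^6

Step 1: 80 μL brought to 1.2 mL → factor 1200/80 = 15
Step 2: 110 μL + 250 μL = 360 μL total → factor 360/110 = 3.2727
Step 3: 0.32 mL + 19.9 mL = 20.22 mL total → factor 20.22/0.32 = 63.188
Step 4: 15 μL brought to 3650 μL → factor 3650/15 = 243.33
Step 5: 70 μL + 400 μL = 470 μL total → factor 470/70 = 6.7143
Overall dilution factor = 15 × 3.2727 × 63.188 × 243.33 × 6.7143 = 5.068 × 10^6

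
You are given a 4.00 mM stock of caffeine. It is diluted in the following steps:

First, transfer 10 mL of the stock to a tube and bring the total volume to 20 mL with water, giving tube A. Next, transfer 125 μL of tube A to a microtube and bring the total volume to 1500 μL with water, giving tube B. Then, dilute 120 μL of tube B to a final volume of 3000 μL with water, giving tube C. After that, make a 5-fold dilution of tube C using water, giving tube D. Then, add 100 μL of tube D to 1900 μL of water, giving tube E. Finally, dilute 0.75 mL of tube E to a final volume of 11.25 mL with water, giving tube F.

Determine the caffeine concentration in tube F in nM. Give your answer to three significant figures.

4.44 nM

Step 1: 10 mL brought to 20 mL → factor 20/10 = 2
Step 2: 125 μL brought to 1500 μL → factor 1500/125 = 12
Step 3: 120 μL brought to 3000 μL → factor 3000/120 = 25
Step 4: 5-fold → factor 5
Step 5: 100 μL + 1900 μL = 2000 μL total → factor 2000/100 = 20
Step 6: 0.75 mL brought to 11.25 mL → factor 11.25/0.75 = 15
Overall dilution factor = 2 × 12 × 25 × 5 × 20 × 15 = 9 × 10^5
Final = 4.00 mM / 9 × 10^5 = 4.444 × 10^-6 mM = 4.44 nM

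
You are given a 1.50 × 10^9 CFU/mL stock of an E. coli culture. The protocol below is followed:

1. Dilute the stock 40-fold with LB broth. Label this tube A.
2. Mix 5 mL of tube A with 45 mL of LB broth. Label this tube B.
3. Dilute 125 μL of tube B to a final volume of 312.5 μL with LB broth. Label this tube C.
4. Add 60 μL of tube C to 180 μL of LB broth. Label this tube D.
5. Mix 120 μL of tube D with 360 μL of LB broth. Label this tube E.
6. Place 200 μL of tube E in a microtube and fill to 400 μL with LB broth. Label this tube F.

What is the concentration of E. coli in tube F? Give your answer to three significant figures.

Step 1: 40-fold → factor 40
Step 2: 5 mL + 45 mL = 50 mL total → factor 50/5 = 10
Step 3: 125 μL brought to 312.5 μL → factor 312.5/125 = 2.5
Step 4: 60 μL + 180 μL = 240 μL total → factor 240/60 = 4
Step 5: 120 μL + 360 μL = 480 μL total → factor 480/120 = 4
Step 6: 200 μL brought to 400 μL → factor 400/200 = 2
Overall dilution factor = 40 × 10 × 2.5 × 4 × 4 × 2 = 32000
Final = 1.50 × 10^9 CFU/mL / 32000 = 4.69 × 10^4 CFU/mL

4.69 × 10^4 CFU/mL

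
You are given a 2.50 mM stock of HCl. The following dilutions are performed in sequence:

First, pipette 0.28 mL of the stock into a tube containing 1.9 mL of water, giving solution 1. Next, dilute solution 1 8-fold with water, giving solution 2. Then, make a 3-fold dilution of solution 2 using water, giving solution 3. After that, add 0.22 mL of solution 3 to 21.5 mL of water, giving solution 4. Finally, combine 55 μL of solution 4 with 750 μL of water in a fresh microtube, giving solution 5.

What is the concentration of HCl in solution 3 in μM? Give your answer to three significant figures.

Step 1: 0.28 mL + 1.9 mL = 2.18 mL total → factor 2.18/0.28 = 7.7857
Step 2: 8-fold → factor 8
Step 3: 3-fold → factor 3
Dilution factor through solution 3 = 7.7857 × 8 × 3 = 186.86
[solution 3] = 2.50 mM / 186.86 = 0.01338 mM = 13.4 μM

13.4 μM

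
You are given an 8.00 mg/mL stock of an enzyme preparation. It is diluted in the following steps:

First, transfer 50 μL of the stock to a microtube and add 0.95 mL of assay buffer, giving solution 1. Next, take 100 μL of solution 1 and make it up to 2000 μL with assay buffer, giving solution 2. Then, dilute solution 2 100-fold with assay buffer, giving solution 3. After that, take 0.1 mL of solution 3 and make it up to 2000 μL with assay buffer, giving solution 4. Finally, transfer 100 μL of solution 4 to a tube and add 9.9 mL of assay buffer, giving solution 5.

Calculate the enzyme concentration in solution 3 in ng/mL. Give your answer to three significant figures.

200 ng/mL

Step 1: 50 μL + 0.95 mL = 1000 μL total → factor 1000/50 = 20
Step 2: 100 μL brought to 2000 μL → factor 2000/100 = 20
Step 3: 100-fold → factor 100
Dilution factor through solution 3 = 20 × 20 × 100 = 40000
[solution 3] = 8.00 mg/mL / 40000 = 0.0002000 mg/mL = 200 ng/mL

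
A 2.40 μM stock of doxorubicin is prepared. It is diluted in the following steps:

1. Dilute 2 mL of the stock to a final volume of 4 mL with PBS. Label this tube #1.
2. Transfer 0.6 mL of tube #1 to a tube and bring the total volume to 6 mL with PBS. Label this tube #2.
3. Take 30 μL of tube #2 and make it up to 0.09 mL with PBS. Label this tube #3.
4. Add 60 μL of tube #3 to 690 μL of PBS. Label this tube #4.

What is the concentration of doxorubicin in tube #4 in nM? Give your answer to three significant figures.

3.20 nM

Step 1: 2 mL brought to 4 mL → factor 4/2 = 2
Step 2: 0.6 mL brought to 6 mL → factor 6/0.6 = 10
Step 3: 30 μL brought to 0.09 mL → factor 90/30 = 3
Step 4: 60 μL + 690 μL = 750 μL total → factor 750/60 = 12.5
Overall dilution factor = 2 × 10 × 3 × 12.5 = 750
Final = 2.40 μM / 750 = 0.003200 μM = 3.20 nM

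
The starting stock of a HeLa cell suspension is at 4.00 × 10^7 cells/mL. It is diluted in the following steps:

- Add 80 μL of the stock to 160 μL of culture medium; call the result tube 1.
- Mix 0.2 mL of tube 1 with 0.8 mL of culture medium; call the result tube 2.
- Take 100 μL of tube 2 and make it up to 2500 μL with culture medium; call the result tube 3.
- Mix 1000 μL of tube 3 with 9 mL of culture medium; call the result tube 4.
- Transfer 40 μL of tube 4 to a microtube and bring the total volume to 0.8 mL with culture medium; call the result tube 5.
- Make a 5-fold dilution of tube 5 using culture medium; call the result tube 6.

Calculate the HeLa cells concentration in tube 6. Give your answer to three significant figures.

Step 1: 80 μL + 160 μL = 240 μL total → factor 240/80 = 3
Step 2: 0.2 mL + 0.8 mL = 1 mL total → factor 1/0.2 = 5
Step 3: 100 μL brought to 2500 μL → factor 2500/100 = 25
Step 4: 1000 μL + 9 mL = 10000 μL total → factor 10000/1000 = 10
Step 5: 40 μL brought to 0.8 mL → factor 800/40 = 20
Step 6: 5-fold → factor 5
Dilution factor through tube 6 = 3 × 5 × 25 × 10 × 20 × 5 = 3.75 × 10^5
[tube 6] = 4.00 × 10^7 cells/mL / 3.75 × 10^5 = 107 cells/mL

107 cells/mL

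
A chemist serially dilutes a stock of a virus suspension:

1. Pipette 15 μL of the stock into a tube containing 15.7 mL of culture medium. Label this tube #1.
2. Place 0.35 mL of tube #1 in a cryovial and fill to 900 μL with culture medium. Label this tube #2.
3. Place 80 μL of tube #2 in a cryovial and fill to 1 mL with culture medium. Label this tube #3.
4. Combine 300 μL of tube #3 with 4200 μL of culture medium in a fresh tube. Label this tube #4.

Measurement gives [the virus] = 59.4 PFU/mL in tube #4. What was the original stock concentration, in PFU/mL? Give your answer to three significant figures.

3.00 × 10^7 PFU/mL

Step 1: 15 μL + 15.7 mL = 15715 μL total → factor 15715/15 = 1047.7
Step 2: 0.35 mL brought to 900 μL → factor 0.9/0.35 = 2.5714
Step 3: 80 μL brought to 1 mL → factor 1000/80 = 12.5
Step 4: 300 μL + 4200 μL = 4500 μL total → factor 4500/300 = 15
Overall dilution factor = 1047.7 × 2.5714 × 12.5 × 15 = 5.0512 × 10^5
Stock = 59.4 PFU/mL × 5.0512 × 10^5 = 3.00 × 10^7 PFU/mL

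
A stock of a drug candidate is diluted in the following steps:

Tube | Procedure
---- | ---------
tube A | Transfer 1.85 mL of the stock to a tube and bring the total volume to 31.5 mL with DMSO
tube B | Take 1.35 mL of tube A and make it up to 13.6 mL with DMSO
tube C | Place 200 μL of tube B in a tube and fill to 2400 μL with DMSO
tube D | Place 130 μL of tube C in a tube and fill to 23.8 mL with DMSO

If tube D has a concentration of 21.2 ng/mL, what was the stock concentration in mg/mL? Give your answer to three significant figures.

Step 1: 1.85 mL brought to 31.5 mL → factor 31.5/1.85 = 17.027
Step 2: 1.35 mL brought to 13.6 mL → factor 13.6/1.35 = 10.074
Step 3: 200 μL brought to 2400 μL → factor 2400/200 = 12
Step 4: 130 μL brought to 23.8 mL → factor 23800/130 = 183.08
Overall dilution factor = 17.027 × 10.074 × 12 × 183.08 = 3.7684 × 10^5
Stock = 21.2 ng/mL × 3.7684 × 10^5 = 7.989 × 10^6 ng/mL = 7.99 mg/mL

7.99 mg/mL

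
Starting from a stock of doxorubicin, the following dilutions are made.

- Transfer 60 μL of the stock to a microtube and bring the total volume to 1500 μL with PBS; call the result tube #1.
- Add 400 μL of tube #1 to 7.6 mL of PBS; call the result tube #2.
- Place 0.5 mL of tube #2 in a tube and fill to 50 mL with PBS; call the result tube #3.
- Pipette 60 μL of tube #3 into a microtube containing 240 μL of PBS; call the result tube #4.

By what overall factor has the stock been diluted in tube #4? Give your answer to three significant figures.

Step 1: 60 μL brought to 1500 μL → factor 1500/60 = 25
Step 2: 400 μL + 7.6 mL = 8000 μL total → factor 8000/400 = 20
Step 3: 0.5 mL brought to 50 mL → factor 50/0.5 = 100
Step 4: 60 μL + 240 μL = 300 μL total → factor 300/60 = 5
Overall dilution factor = 25 × 20 × 100 × 5 = 2.5 × 10^5

2.50 × 10^5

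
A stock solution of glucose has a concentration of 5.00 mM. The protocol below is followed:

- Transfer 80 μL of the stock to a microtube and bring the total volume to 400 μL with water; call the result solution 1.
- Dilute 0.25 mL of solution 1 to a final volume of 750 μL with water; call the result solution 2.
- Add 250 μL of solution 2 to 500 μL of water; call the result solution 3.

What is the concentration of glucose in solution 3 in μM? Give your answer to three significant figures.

111 μM

Step 1: 80 μL brought to 400 μL → factor 400/80 = 5
Step 2: 0.25 mL brought to 750 μL → factor 0.75/0.25 = 3
Step 3: 250 μL + 500 μL = 750 μL total → factor 750/250 = 3
Overall dilution factor = 5 × 3 × 3 = 45
Final = 5.00 mM / 45 = 0.1111 mM = 111 μM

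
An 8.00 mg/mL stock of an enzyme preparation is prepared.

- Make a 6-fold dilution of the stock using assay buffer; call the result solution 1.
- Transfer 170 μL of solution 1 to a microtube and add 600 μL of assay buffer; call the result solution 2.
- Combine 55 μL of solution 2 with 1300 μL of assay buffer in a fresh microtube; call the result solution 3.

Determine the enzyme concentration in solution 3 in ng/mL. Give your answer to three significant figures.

1.19 × 10^4 ng/mL

Step 1: 6-fold → factor 6
Step 2: 170 μL + 600 μL = 770 μL total → factor 770/170 = 4.5294
Step 3: 55 μL + 1300 μL = 1355 μL total → factor 1355/55 = 24.636
Overall dilution factor = 6 × 4.5294 × 24.636 = 669.53
Final = 8.00 mg/mL / 669.53 = 0.01195 mg/mL = 1.19 × 10^4 ng/mL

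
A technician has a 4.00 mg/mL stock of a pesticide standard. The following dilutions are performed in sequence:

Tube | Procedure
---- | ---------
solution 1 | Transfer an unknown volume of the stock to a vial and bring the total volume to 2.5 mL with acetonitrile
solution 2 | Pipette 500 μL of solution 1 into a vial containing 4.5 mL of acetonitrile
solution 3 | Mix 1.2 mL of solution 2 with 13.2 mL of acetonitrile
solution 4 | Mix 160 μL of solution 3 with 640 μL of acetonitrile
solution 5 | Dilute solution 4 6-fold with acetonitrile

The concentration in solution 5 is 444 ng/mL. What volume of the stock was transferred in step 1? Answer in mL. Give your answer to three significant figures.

Step 1: v brought to 2.5 mL → factor = 2.5 mL/v
Step 2: 500 μL + 4.5 mL = 5000 μL total → factor 5000/500 = 10
Step 3: 1.2 mL + 13.2 mL = 14.4 mL total → factor 14.4/1.2 = 12
Step 4: 160 μL + 640 μL = 800 μL total → factor 800/160 = 5
Step 5: 6-fold → factor 6
Product of known-step factors = 3600
Overall factor = 4.00 mg/mL / (444 ng/mL) = 9009
Step-1 factor = 9009 / 3600 = 2.5025
v = 2.5 mL / 2.5025 = 0.999 mL

0.999 mL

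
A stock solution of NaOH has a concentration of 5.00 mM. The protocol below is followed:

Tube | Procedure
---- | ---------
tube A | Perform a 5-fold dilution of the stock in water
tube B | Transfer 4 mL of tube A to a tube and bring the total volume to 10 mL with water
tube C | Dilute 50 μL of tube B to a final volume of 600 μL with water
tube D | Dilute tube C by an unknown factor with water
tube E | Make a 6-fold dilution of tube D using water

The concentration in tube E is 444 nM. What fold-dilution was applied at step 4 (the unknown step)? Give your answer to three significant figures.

12.5-fold

Step 1: 5-fold → factor 5
Step 2: 4 mL brought to 10 mL → factor 10/4 = 2.5
Step 3: 50 μL brought to 600 μL → factor 600/50 = 12
Step 4: unknown factor x
Step 5: 6-fold → factor 6
Product of known-step factors = 900
Overall factor = 5.00 mM / (444 nM) = 11261
x = 11261 / 900 = 12.5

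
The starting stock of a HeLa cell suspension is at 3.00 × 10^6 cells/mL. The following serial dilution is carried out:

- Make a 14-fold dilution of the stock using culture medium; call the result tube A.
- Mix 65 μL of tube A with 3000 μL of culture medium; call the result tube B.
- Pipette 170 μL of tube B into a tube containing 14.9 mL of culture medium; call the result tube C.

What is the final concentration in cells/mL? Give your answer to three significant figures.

51.3 cells/mL

Step 1: 14-fold → factor 14
Step 2: 65 μL + 3000 μL = 3065 μL total → factor 3065/65 = 47.154
Step 3: 170 μL + 14.9 mL = 15070 μL total → factor 15070/170 = 88.647
Overall dilution factor = 14 × 47.154 × 88.647 = 58521
Final = 3.00 × 10^6 cells/mL / 58521 = 51.3 cells/mL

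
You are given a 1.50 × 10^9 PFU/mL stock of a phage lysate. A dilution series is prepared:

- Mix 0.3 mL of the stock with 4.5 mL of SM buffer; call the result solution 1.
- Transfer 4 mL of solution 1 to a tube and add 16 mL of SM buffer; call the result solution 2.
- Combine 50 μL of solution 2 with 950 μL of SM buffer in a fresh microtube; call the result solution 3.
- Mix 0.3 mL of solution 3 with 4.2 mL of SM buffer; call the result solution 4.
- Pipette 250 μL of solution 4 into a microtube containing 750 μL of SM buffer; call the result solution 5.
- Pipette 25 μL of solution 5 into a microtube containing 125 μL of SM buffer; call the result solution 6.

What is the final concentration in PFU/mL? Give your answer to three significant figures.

Step 1: 0.3 mL + 4.5 mL = 4.8 mL total → factor 4.8/0.3 = 16
Step 2: 4 mL + 16 mL = 20 mL total → factor 20/4 = 5
Step 3: 50 μL + 950 μL = 1000 μL total → factor 1000/50 = 20
Step 4: 0.3 mL + 4.2 mL = 4.5 mL total → factor 4.5/0.3 = 15
Step 5: 250 μL + 750 μL = 1000 μL total → factor 1000/250 = 4
Step 6: 25 μL + 125 μL = 150 μL total → factor 150/25 = 6
Overall dilution factor = 16 × 5 × 20 × 15 × 4 × 6 = 5.76 × 10^5
Final = 1.50 × 10^9 PFU/mL / 5.76 × 10^5 = 2.60 × 10^3 PFU/mL

2.60 × 10^3 PFU/mL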